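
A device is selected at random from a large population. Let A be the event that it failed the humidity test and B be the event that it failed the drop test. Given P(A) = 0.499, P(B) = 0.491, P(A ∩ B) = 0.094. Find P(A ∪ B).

By inclusion-exclusion,
P(A ∪ B) = 0.499 + 0.491 − 0.094 = 0.896

0.896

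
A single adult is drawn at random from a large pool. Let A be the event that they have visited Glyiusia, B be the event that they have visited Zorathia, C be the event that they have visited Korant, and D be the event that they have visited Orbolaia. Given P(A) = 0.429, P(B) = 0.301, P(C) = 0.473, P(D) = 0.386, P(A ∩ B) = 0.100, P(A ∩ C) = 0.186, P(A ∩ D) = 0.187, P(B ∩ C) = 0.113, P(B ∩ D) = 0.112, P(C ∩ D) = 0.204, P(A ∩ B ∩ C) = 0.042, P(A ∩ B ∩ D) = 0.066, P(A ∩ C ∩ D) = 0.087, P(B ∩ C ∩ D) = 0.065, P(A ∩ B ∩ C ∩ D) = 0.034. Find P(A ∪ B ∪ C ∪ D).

Inclusion–exclusion gives
P(A ∪ B ∪ C ∪ D) = 0.429 + 0.301 + 0.473 + 0.386 − 0.100 − 0.186 − 0.187 − 0.113 − 0.112 − 0.204 + 0.042 + 0.066 + 0.087 + 0.065 − 0.034 = 0.913

0.913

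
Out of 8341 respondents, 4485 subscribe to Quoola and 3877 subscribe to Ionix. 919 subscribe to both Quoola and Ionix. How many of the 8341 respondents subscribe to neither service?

898

Using inclusion–exclusion:
|at least one| = 4485 + 3877 − 919 = 7443
None: 8341 − 7443 = 898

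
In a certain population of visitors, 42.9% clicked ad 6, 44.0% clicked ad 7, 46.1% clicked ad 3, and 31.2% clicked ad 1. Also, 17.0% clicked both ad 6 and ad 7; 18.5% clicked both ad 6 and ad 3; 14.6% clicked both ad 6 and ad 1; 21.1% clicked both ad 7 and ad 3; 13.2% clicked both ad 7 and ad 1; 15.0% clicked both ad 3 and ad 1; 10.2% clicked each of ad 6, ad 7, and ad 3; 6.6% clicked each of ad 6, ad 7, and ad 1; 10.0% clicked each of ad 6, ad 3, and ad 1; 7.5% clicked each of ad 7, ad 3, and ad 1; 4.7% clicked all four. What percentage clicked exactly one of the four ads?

49.5%

By inclusion–exclusion (exactly-one form):
P(exactly one) = 42.9 + 44.0 + 46.1 + 31.2 − 2·17.0 − 2·18.5 − 2·14.6 − 2·21.1 − 2·13.2 − 2·15.0 + 3·10.2 + 3·6.6 + 3·10.0 + 3·7.5 − 4·4.7 = 49.5%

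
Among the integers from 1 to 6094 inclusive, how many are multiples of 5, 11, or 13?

2003

1218 + 554 + 468 − 110 − 93 − 42 + 8 = 2003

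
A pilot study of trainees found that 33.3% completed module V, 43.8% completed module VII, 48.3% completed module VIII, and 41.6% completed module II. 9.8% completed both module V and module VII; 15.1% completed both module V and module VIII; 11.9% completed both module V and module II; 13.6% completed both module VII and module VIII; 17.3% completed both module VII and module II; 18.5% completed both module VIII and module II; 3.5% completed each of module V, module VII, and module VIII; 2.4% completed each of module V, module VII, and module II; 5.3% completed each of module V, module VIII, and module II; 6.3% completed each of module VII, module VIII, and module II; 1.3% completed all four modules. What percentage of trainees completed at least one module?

97.0%

By inclusion–exclusion:
P(at least one) = 33.3 + 43.8 + 48.3 + 41.6 − 9.8 − 15.1 − 11.9 − 13.6 − 17.3 − 18.5 + 3.5 + 2.4 + 5.3 + 6.3 − 1.3 = 97.0%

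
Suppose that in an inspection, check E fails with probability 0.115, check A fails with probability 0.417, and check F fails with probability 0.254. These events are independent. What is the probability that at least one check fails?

P(none) = (1 − 0.115) × (1 − 0.417) × (1 − 0.254) = 0.885 × 0.583 × 0.746 = 0.38490243
P(at least one) = 1 − 0.38490243 = 0.61509757

0.61509757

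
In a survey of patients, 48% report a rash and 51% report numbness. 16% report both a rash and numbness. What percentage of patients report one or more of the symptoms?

83%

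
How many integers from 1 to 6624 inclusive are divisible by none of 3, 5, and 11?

3211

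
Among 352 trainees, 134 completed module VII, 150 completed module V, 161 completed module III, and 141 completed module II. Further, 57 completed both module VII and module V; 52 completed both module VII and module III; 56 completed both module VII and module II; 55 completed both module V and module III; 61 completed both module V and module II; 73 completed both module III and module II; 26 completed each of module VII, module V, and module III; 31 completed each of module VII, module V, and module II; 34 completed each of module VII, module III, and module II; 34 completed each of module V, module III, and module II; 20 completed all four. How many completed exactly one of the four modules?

By inclusion–exclusion (exactly-one form):
N(exactly one) = 134 + 150 + 161 + 141 − 2·57 − 2·52 − 2·56 − 2·55 − 2·61 − 2·73 + 3·26 + 3·31 + 3·34 + 3·34 − 4·20 = 173

173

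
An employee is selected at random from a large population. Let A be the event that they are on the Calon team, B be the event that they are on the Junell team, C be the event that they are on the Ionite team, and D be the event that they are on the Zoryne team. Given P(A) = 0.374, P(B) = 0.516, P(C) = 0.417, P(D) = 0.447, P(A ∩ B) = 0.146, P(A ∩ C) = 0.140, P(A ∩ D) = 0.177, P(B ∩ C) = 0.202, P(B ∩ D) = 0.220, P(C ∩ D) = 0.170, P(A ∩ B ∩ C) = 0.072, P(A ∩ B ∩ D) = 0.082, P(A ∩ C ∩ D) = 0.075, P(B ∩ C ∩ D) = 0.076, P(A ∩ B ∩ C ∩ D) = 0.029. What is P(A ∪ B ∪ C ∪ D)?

0.975

Apply inclusion-exclusion:
P(A ∪ B ∪ C ∪ D) = 0.374 + 0.516 + 0.417 + 0.447 − 0.146 − 0.140 − 0.177 − 0.202 − 0.220 − 0.170 + 0.072 + 0.082 + 0.075 + 0.076 − 0.029 = 0.975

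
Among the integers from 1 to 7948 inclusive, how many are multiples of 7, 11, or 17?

2119

⌊7948/7⌋ + ⌊7948/11⌋ + ⌊7948/17⌋ − ⌊7948/77⌋ − ⌊7948/119⌋ − ⌊7948/187⌋ + ⌊7948/1309⌋ = 1135 + 722 + 467 − 103 − 66 − 42 + 6 = 2119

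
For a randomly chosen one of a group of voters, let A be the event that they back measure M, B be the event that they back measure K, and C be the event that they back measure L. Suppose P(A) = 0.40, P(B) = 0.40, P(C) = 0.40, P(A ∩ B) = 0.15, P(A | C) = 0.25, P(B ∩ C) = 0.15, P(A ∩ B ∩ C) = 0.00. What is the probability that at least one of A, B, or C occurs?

P(A ∩ C) = P(C)·P(A|C) = 0.40 × 0.25 = 0.10
By inclusion–exclusion:
P(A ∪ B ∪ C) = 0.40 + 0.40 + 0.40 − 0.15 − 0.10 − 0.15 + 0.00 = 0.80

0.80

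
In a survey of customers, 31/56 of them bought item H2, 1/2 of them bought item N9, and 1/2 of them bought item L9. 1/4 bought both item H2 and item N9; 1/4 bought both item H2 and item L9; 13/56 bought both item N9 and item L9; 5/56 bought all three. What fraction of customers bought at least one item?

51/56

P(union) = 31/56 + 1/2 + 1/2 − 1/4 − 1/4 − 13/56 + 5/56 = 51/56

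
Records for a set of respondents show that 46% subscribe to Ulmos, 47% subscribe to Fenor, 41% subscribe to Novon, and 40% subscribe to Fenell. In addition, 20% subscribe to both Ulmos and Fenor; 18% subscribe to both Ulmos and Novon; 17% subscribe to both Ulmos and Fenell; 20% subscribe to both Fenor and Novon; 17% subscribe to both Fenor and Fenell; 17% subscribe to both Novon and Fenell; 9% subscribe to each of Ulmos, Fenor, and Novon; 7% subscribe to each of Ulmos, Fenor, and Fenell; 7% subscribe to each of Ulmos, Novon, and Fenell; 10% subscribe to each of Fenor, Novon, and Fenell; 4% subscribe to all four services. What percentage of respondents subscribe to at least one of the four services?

94%

Using inclusion–exclusion:
P(at least one) = 46 + 47 + 41 + 40 − 20 − 18 − 17 − 20 − 17 − 17 + 9 + 7 + 7 + 10 − 4 = 94%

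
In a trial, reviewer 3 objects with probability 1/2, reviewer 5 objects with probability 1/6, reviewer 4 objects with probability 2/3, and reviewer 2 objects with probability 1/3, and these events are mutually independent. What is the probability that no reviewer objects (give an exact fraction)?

5/54

Since the events are independent, P(none) is the product of the individual non-occurrence probabilities.
P(none) = (1 − 1/2) × (1 − 1/6) × (1 − 2/3) × (1 − 1/3) = 1/2 × 5/6 × 1/3 × 2/3 = 5/54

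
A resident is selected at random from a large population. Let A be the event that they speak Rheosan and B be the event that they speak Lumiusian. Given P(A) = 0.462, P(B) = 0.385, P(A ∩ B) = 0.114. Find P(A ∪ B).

Apply inclusion-exclusion:
P(A ∪ B) = 0.462 + 0.385 − 0.114 = 0.733

0.733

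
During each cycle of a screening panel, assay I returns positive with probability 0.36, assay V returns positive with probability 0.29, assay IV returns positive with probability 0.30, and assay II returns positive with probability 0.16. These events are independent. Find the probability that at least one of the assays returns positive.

0.7328128

P(none) = (1 − 0.36) × (1 − 0.29) × (1 − 0.30) × (1 − 0.16) = 0.64 × 0.71 × 0.70 × 0.84 = 0.2671872
P(at least one) = 1 − 0.2671872 = 0.7328128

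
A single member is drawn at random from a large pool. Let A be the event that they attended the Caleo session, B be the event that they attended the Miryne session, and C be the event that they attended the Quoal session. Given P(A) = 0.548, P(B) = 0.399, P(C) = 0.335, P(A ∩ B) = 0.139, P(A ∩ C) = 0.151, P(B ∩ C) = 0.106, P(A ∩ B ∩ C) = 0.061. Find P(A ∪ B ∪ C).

P(A ∪ B ∪ C) = 0.548 + 0.399 + 0.335 − 0.139 − 0.151 − 0.106 + 0.061 = 0.947

0.947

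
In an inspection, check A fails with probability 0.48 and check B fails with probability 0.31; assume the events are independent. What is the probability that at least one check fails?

Since the events are independent, P(none) is the product of the individual non-occurrence probabilities.
P(none) = (1 − 0.48) × (1 − 0.31) = 0.52 × 0.69 = 0.3588
P(at least one) = 1 − 0.3588 = 0.6412

0.6412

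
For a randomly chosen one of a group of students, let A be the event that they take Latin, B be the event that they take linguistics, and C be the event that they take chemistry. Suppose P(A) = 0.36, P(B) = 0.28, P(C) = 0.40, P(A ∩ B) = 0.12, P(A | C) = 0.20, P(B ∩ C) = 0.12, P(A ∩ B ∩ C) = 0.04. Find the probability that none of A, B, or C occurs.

P(A ∩ C) = P(C)·P(A|C) = 0.40 × 0.20 = 0.08
P(A ∪ B ∪ C) = 0.36 + 0.28 + 0.40 − 0.12 − 0.08 − 0.12 + 0.04 = 0.76
P(none) = 1 − 0.76 = 0.24

0.24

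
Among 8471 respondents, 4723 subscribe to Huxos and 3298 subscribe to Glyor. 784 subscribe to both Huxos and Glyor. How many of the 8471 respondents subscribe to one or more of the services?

7237

N(≥1) = 4723 + 3298 − 784 = 7237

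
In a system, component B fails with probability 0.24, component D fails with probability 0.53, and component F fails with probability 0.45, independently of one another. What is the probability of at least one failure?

0.80354

Independence gives P(none) = ∏(1 − pᵢ).
P(none) = (1 − 0.24) × (1 − 0.53) × (1 − 0.45) = 0.76 × 0.47 × 0.55 = 0.19646
P(at least one) = 1 − 0.19646 = 0.80354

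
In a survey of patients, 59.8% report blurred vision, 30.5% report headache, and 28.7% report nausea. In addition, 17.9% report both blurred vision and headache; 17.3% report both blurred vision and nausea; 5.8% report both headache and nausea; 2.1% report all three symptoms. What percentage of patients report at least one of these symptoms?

By inclusion–exclusion:
P(union) = 59.8 + 30.5 + 28.7 − 17.9 − 17.3 − 5.8 + 2.1 = 80.1%

80.1%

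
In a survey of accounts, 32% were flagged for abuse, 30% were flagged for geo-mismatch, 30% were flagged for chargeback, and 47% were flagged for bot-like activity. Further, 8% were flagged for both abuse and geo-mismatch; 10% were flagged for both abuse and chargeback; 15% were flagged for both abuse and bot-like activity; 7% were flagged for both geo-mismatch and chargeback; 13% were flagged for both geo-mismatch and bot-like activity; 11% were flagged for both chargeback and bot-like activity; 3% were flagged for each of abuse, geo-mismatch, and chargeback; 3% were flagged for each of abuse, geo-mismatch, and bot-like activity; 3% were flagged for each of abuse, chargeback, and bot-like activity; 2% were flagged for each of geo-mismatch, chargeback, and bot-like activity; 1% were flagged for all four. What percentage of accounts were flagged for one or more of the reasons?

85%

P(≥1) = 32 + 30 + 30 + 47 − 8 − 10 − 15 − 7 − 13 − 11 + 3 + 3 + 3 + 2 − 1 = 85%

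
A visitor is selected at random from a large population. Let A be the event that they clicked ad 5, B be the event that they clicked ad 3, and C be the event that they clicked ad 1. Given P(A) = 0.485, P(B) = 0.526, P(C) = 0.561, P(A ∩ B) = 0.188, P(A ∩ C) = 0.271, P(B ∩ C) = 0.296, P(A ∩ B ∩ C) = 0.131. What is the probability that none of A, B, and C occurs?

By inclusion-exclusion,
P(A ∪ B ∪ C) = 0.485 + 0.526 + 0.561 − 0.188 − 0.271 − 0.296 + 0.131 = 0.948
P(none) = 1 − 0.948 = 0.052

0.052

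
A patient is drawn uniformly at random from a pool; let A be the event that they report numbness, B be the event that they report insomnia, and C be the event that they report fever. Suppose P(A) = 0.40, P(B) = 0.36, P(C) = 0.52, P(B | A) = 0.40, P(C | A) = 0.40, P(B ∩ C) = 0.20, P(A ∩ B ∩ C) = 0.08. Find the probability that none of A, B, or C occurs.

0.16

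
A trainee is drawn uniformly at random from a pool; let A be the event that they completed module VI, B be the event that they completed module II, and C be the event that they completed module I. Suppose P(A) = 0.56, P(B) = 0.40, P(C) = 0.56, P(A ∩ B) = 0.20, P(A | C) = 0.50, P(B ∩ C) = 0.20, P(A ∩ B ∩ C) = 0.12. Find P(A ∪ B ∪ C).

0.96

P(A ∩ C) = P(C)·P(A|C) = 0.56 × 0.50 = 0.28
P(A ∪ B ∪ C) = 0.56 + 0.40 + 0.56 − 0.20 − 0.28 − 0.20 + 0.12 = 0.96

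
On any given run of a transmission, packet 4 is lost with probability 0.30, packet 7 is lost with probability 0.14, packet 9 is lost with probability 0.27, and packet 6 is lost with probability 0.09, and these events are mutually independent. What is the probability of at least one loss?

0.6000914

P(none) = (1 − 0.30) × (1 − 0.14) × (1 − 0.27) × (1 − 0.09) = 0.70 × 0.86 × 0.73 × 0.91 = 0.3999086
P(at least one) = 1 − 0.3999086 = 0.6000914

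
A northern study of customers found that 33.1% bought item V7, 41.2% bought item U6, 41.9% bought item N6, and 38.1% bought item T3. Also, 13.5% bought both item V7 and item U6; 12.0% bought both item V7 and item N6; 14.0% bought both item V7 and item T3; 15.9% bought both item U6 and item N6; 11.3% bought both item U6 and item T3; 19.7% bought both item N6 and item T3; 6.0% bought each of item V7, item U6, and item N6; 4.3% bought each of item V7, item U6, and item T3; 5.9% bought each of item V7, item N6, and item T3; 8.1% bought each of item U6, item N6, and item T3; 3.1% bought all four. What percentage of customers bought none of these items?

By inclusion–exclusion:
P(≥1) = 33.1 + 41.2 + 41.9 + 38.1 − 13.5 − 12.0 − 14.0 − 15.9 − 11.3 − 19.7 + 6.0 + 4.3 + 5.9 + 8.1 − 3.1 = 89.1%
P(none) = 100% − 89.1% = 10.9%

10.9%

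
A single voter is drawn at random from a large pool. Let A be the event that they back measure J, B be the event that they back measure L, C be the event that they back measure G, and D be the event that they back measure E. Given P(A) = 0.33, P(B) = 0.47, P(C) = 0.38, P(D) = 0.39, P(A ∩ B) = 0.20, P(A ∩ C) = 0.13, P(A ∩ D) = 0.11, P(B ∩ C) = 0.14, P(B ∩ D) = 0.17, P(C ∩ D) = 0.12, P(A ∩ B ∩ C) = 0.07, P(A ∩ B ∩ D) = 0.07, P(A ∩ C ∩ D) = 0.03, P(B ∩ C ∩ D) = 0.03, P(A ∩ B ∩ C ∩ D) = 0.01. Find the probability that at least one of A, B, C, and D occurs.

0.89

By inclusion–exclusion:
P(A ∪ B ∪ C ∪ D) = 0.33 + 0.47 + 0.38 + 0.39 − 0.20 − 0.13 − 0.11 − 0.14 − 0.17 − 0.12 + 0.07 + 0.07 + 0.03 + 0.03 − 0.01 = 0.89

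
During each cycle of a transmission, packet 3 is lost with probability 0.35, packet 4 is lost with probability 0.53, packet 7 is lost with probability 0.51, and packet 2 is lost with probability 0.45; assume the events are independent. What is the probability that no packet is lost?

P(none) = (1 − 0.35) × (1 − 0.53) × (1 − 0.51) × (1 − 0.45) = 0.65 × 0.47 × 0.49 × 0.55 = 0.08233225

0.08233225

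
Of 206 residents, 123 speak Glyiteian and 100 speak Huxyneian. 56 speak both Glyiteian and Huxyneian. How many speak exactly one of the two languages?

111

Using the inclusion–exclusion count for exactly one event:
N(exactly one) = 123 + 100 − 2·56 = 111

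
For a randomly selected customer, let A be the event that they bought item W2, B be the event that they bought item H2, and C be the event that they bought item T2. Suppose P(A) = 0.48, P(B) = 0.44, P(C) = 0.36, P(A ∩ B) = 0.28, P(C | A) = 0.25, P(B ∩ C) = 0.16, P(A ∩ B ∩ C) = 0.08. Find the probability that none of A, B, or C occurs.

P(A ∩ C) = P(A)·P(C|A) = 0.48 × 0.25 = 0.12
Apply inclusion-exclusion:
P(A ∪ B ∪ C) = 0.48 + 0.44 + 0.36 − 0.28 − 0.12 − 0.16 + 0.08 = 0.80
P(none) = 1 − 0.80 = 0.20

0.20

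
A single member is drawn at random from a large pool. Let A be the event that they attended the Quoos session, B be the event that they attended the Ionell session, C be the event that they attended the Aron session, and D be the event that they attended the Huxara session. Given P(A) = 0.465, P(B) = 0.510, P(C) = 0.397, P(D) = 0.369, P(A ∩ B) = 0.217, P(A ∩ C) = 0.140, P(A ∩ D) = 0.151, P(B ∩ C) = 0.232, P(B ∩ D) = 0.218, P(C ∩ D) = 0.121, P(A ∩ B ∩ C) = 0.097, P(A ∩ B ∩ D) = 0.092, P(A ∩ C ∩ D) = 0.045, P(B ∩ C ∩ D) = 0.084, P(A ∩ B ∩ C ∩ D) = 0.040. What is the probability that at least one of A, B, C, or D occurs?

0.940

P(A ∪ B ∪ C ∪ D) = 0.465 + 0.510 + 0.397 + 0.369 − 0.217 − 0.140 − 0.151 − 0.232 − 0.218 − 0.121 + 0.097 + 0.092 + 0.045 + 0.084 − 0.040 = 0.940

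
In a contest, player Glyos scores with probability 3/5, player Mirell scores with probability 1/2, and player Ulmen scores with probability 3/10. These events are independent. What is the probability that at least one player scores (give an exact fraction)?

P(none) = (1 − 3/5) × (1 − 1/2) × (1 − 3/10) = 2/5 × 1/2 × 7/10 = 7/50
P(at least one) = 1 − 7/50 = 43/50

43/50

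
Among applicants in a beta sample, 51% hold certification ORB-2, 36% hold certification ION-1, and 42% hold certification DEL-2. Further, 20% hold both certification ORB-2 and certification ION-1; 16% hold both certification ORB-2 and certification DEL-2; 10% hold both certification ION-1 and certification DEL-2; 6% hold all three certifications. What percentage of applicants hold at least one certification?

89%

By inclusion–exclusion:
P(union) = 51 + 36 + 42 − 20 − 16 − 10 + 6 = 89%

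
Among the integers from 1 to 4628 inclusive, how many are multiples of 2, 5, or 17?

2886

Apply inclusion-exclusion:
floor(4628/2) + floor(4628/5) + floor(4628/17) − floor(4628/10) − floor(4628/34) − floor(4628/85) + floor(4628/170) = 2314 + 925 + 272 − 462 − 136 − 54 + 27 = 2886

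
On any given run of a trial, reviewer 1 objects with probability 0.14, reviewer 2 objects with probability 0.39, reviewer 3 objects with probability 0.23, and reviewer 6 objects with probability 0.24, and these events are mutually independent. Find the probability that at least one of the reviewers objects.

Since the events are independent, P(none) is the product of the individual non-occurrence probabilities.
P(none) = (1 − 0.14) × (1 − 0.39) × (1 − 0.23) × (1 − 0.24) = 0.86 × 0.61 × 0.77 × 0.76 = 0.30699592
P(at least one) = 1 − 0.30699592 = 0.69300408

0.69300408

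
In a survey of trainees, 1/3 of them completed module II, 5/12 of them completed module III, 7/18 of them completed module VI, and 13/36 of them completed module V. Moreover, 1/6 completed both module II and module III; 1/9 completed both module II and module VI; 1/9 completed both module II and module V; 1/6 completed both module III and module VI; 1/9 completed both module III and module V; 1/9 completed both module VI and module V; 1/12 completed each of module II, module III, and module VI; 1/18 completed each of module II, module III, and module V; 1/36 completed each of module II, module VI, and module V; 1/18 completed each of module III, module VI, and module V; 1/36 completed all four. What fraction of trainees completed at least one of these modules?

11/12

Inclusion–exclusion gives
P(union) = 1/3 + 5/12 + 7/18 + 13/36 − 1/6 − 1/9 − 1/9 − 1/6 − 1/9 − 1/9 + 1/12 + 1/18 + 1/36 + 1/18 − 1/36 = 11/12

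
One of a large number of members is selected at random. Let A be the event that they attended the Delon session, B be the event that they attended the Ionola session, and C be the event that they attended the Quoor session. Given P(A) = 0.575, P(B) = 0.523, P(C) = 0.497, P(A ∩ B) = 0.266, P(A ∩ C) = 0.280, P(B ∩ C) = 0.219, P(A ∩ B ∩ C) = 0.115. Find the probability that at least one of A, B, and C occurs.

By inclusion–exclusion:
P(A ∪ B ∪ C) = 0.575 + 0.523 + 0.497 − 0.266 − 0.280 − 0.219 + 0.115 = 0.945

0.945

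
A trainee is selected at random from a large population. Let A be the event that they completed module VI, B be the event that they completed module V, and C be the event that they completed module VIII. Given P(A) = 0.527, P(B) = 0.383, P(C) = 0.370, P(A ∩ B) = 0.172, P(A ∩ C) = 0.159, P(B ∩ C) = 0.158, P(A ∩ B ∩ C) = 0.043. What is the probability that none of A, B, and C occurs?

0.166

Using inclusion–exclusion:
P(A ∪ B ∪ C) = 0.527 + 0.383 + 0.370 − 0.172 − 0.159 − 0.158 + 0.043 = 0.834
P(none) = 1 − 0.834 = 0.166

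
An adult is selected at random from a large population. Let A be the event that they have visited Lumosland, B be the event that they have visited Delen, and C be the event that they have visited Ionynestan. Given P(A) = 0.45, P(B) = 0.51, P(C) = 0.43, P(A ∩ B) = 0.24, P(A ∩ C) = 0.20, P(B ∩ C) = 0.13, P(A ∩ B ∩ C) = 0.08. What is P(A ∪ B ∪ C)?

By inclusion–exclusion:
P(A ∪ B ∪ C) = 0.45 + 0.51 + 0.43 − 0.24 − 0.20 − 0.13 + 0.08 = 0.90

0.90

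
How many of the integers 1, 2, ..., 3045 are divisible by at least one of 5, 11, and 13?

By inclusion-exclusion,
⌊3045/5⌋ + ⌊3045/11⌋ + ⌊3045/13⌋ − ⌊3045/55⌋ − ⌊3045/65⌋ − ⌊3045/143⌋ + ⌊3045/715⌋ = 609 + 276 + 234 − 55 − 46 − 21 + 4 = 1001

1001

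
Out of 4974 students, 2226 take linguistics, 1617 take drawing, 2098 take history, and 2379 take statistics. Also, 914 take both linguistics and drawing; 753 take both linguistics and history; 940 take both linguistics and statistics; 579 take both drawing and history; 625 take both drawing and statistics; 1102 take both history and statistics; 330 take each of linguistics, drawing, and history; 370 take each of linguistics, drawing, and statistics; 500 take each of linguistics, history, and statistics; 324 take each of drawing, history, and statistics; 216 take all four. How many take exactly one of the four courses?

By inclusion–exclusion (exactly-one form):
N(exactly one) = 2226 + 1617 + 2098 + 2379 − 2·914 − 2·753 − 2·940 − 2·579 − 2·625 − 2·1102 + 3·330 + 3·370 + 3·500 + 3·324 − 4·216 = 2202

2202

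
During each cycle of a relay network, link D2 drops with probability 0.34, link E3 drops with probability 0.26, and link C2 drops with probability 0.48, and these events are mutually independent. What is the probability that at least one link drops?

0.746032

P(none) = (1 − 0.34) × (1 − 0.26) × (1 − 0.48) = 0.66 × 0.74 × 0.52 = 0.253968
P(at least one) = 1 − 0.253968 = 0.746032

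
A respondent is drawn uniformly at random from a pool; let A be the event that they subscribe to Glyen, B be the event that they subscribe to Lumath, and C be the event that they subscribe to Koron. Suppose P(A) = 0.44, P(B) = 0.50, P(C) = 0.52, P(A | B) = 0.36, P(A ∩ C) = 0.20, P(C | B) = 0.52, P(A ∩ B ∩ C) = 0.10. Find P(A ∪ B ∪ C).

0.92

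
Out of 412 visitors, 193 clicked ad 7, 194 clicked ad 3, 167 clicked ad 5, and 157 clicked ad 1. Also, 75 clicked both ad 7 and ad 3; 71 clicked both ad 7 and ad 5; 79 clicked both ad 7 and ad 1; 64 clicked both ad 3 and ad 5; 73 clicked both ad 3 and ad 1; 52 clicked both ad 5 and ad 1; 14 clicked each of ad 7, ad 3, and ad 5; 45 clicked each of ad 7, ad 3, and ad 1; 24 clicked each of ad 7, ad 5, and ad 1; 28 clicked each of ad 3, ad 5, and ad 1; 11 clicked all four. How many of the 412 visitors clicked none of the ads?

15

|union| = 193 + 194 + 167 + 157 − 75 − 71 − 79 − 64 − 73 − 52 + 14 + 45 + 24 + 28 − 11 = 397
None: 412 − 397 = 15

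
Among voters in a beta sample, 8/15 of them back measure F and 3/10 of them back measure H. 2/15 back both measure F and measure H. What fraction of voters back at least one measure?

P(≥1) = 8/15 + 3/10 − 2/15 = 7/10

7/10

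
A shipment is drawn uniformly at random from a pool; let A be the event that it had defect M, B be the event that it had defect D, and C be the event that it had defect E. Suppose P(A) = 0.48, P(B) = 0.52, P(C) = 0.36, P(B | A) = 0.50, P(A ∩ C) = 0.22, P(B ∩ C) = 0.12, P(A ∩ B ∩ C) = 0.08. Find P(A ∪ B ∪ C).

0.86

P(A ∩ B) = P(A)·P(B|A) = 0.48 × 0.50 = 0.24
Using inclusion–exclusion:
P(A ∪ B ∪ C) = 0.48 + 0.52 + 0.36 − 0.24 − 0.22 − 0.12 + 0.08 = 0.86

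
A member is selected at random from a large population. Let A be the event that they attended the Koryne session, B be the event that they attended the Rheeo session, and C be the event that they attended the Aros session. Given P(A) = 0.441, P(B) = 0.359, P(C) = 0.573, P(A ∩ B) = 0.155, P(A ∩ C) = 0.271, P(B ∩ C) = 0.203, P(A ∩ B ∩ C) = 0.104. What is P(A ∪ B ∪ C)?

By inclusion-exclusion,
P(A ∪ B ∪ C) = 0.441 + 0.359 + 0.573 − 0.155 − 0.271 − 0.203 + 0.104 = 0.848

0.848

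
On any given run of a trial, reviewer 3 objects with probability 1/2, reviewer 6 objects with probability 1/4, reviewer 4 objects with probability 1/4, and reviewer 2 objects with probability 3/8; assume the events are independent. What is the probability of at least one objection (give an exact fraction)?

Since the events are independent, P(none) is the product of the individual non-occurrence probabilities.
P(none) = (1 − 1/2) × (1 − 1/4) × (1 − 1/4) × (1 − 3/8) = 1/2 × 3/4 × 3/4 × 5/8 = 45/256
P(at least one) = 1 − 45/256 = 211/256

211/256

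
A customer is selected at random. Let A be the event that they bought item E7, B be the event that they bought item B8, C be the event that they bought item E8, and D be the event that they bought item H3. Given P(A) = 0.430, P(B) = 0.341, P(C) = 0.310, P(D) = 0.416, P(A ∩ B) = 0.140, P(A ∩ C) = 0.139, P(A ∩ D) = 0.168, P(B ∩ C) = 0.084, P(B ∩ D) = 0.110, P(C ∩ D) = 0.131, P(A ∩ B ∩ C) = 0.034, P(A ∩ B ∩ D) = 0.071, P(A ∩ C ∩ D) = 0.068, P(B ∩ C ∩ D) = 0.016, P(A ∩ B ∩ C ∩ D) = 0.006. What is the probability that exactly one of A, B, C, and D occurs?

0.496

By inclusion–exclusion (exactly-one form):
P(exactly one) = 0.430 + 0.341 + 0.310 + 0.416 − 2·0.140 − 2·0.139 − 2·0.168 − 2·0.084 − 2·0.110 − 2·0.131 + 3·0.034 + 3·0.071 + 3·0.068 + 3·0.016 − 4·0.006 = 0.496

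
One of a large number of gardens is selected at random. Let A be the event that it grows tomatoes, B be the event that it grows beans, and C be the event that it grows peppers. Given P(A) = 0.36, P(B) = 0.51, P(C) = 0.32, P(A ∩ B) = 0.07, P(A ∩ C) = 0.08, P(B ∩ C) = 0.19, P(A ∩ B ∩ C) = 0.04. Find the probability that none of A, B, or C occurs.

P(A ∪ B ∪ C) = 0.36 + 0.51 + 0.32 − 0.07 − 0.08 − 0.19 + 0.04 = 0.89
P(none) = 1 − 0.89 = 0.11

0.11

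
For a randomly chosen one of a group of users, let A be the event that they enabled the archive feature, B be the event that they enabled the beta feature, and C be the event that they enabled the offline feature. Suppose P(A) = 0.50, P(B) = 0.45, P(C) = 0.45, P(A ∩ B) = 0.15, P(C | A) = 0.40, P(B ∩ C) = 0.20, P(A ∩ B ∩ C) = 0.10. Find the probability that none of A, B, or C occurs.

P(A ∩ C) = P(A)·P(C|A) = 0.50 × 0.40 = 0.20
By inclusion–exclusion:
P(A ∪ B ∪ C) = 0.50 + 0.45 + 0.45 − 0.15 − 0.20 − 0.20 + 0.10 = 0.95
P(none) = 1 − 0.95 = 0.05

0.05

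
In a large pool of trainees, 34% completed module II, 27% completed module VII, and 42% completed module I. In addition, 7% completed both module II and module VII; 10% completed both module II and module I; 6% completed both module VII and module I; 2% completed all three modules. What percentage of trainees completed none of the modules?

Using inclusion–exclusion:
P(union) = 34 + 27 + 42 − 7 − 10 − 6 + 2 = 82%
P(none) = 100% − 82% = 18%

18%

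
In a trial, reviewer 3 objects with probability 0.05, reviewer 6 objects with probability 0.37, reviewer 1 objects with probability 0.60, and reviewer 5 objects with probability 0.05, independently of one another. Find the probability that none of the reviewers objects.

P(none) = (1 − 0.05) × (1 − 0.37) × (1 − 0.60) × (1 − 0.05) = 0.95 × 0.63 × 0.40 × 0.95 = 0.22743

0.22743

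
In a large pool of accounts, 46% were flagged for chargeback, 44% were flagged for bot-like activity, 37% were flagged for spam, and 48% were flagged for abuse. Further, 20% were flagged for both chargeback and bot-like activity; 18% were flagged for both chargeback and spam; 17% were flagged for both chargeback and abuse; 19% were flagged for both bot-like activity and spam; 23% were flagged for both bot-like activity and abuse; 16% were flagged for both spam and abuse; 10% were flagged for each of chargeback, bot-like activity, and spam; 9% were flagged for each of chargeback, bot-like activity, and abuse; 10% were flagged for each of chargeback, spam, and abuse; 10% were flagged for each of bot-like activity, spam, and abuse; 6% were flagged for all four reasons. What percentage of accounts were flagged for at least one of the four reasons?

P(at least one) = 46 + 44 + 37 + 48 − 20 − 18 − 17 − 19 − 23 − 16 + 10 + 9 + 10 + 10 − 6 = 95%

95%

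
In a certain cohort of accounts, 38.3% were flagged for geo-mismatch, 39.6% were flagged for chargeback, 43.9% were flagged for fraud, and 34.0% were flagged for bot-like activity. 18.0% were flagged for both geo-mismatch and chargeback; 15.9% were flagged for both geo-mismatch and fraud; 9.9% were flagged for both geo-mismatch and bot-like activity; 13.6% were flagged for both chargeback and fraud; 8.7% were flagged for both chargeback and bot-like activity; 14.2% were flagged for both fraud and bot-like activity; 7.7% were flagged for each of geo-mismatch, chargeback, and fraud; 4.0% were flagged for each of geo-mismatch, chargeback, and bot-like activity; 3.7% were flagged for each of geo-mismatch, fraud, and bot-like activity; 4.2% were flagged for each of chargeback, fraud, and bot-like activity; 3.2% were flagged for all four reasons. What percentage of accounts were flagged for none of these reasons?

P(union) = 38.3 + 39.6 + 43.9 + 34.0 − 18.0 − 15.9 − 9.9 − 13.6 − 8.7 − 14.2 + 7.7 + 4.0 + 3.7 + 4.2 − 3.2 = 91.9%
P(none) = 100% − 91.9% = 8.1%

8.1%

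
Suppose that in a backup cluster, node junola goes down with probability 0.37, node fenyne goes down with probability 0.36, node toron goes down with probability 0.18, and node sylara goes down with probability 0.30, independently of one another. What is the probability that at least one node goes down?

P(none) = (1 − 0.37) × (1 − 0.36) × (1 − 0.18) × (1 − 0.30) = 0.63 × 0.64 × 0.82 × 0.70 = 0.2314368
P(at least one) = 1 − 0.2314368 = 0.7685632

0.7685632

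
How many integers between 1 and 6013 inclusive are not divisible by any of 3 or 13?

⌊6013/3⌋ + ⌊6013/13⌋ − ⌊6013/39⌋ = 2004 + 462 − 154 = 2312
6013 − 2312 = 3701

3701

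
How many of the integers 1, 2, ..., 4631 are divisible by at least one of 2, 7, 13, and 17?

2907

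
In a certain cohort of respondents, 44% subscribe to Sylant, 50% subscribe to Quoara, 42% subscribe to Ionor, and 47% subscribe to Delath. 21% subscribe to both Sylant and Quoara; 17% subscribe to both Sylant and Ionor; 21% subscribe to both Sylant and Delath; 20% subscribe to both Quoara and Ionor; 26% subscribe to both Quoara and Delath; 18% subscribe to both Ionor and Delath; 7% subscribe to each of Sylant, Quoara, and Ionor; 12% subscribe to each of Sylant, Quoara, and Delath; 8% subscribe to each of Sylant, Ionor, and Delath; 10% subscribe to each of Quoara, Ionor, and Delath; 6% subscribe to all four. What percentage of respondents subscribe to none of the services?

P(at least one) = 44 + 50 + 42 + 47 − 21 − 17 − 21 − 20 − 26 − 18 + 7 + 12 + 8 + 10 − 6 = 91%
P(none) = 100% − 91% = 9%

9%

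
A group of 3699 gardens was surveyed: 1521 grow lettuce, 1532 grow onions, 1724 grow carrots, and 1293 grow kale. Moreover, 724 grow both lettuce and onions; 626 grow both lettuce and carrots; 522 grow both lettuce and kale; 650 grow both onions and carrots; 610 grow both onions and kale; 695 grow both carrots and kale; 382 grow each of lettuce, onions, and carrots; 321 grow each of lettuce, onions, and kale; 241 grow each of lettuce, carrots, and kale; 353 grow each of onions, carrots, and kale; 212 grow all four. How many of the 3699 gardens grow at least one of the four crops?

|at least one| = 1521 + 1532 + 1724 + 1293 − 724 − 626 − 522 − 650 − 610 − 695 + 382 + 321 + 241 + 353 − 212 = 3328

3328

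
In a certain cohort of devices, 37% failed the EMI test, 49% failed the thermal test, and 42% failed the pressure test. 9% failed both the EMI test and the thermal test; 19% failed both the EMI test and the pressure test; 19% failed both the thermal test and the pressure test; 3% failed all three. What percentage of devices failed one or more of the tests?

By inclusion–exclusion:
P(at least one) = 37 + 49 + 42 − 9 − 19 − 19 + 3 = 84%

84%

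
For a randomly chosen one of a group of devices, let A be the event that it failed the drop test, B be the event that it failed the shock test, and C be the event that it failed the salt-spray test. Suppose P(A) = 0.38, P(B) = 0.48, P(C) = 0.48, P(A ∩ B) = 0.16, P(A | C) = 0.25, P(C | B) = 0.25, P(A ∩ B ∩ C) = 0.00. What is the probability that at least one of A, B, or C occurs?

0.94

P(A ∩ C) = P(C)·P(A|C) = 0.48 × 0.25 = 0.12
P(B ∩ C) = P(B)·P(C|B) = 0.48 × 0.25 = 0.12
P(A ∪ B ∪ C) = 0.38 + 0.48 + 0.48 − 0.16 − 0.12 − 0.12 + 0.00 = 0.94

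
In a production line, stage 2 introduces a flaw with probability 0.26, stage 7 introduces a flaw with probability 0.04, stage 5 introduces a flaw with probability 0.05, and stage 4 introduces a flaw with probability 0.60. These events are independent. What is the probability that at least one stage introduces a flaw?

P(none) = (1 − 0.26) × (1 − 0.04) × (1 − 0.05) × (1 − 0.60) = 0.74 × 0.96 × 0.95 × 0.40 = 0.269952
P(at least one) = 1 − 0.269952 = 0.730048

0.730048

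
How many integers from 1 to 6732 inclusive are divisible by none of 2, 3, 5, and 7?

Apply inclusion-exclusion:
⌊6732/2⌋ + ⌊6732/3⌋ + ⌊6732/5⌋ + ⌊6732/7⌋ − ⌊6732/6⌋ − ⌊6732/10⌋ − ⌊6732/14⌋ − ⌊6732/15⌋ − ⌊6732/21⌋ − ⌊6732/35⌋ + ⌊6732/30⌋ + ⌊6732/42⌋ + ⌊6732/70⌋ + ⌊6732/105⌋ − ⌊6732/210⌋ = 3366 + 2244 + 1346 + 961 − 1122 − 673 − 480 − 448 − 320 − 192 + 224 + 160 + 96 + 64 − 32 = 5194
6732 − 5194 = 1538

1538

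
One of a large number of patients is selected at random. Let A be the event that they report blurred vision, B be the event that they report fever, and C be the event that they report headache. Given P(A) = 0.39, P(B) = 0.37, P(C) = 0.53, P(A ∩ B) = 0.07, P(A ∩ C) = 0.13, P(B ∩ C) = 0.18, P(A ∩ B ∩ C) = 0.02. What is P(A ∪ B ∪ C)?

P(A ∪ B ∪ C) = 0.39 + 0.37 + 0.53 − 0.07 − 0.13 − 0.18 + 0.02 = 0.93

0.93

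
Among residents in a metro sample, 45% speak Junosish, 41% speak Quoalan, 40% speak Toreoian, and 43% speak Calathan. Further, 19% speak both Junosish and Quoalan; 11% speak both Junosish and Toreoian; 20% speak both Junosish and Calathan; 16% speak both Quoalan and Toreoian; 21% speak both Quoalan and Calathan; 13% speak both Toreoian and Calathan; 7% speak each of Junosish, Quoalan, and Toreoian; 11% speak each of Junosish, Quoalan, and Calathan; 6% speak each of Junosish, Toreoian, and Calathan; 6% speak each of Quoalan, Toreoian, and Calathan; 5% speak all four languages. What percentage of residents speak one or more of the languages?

94%

P(≥1) = 45 + 41 + 40 + 43 − 19 − 11 − 20 − 16 − 21 − 13 + 7 + 11 + 6 + 6 − 5 = 94%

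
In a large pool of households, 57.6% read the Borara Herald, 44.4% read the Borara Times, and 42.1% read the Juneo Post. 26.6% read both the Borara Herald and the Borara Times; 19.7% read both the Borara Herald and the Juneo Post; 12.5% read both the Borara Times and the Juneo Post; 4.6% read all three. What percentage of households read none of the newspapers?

Using inclusion–exclusion:
P(at least one) = 57.6 + 44.4 + 42.1 − 26.6 − 19.7 − 12.5 + 4.6 = 89.9%
P(none) = 100% − 89.9% = 10.1%

10.1%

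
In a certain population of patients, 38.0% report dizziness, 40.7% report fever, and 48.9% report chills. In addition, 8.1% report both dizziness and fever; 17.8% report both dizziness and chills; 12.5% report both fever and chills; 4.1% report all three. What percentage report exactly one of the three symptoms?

P(exactly one) = 38.0 + 40.7 + 48.9 − 2·8.1 − 2·17.8 − 2·12.5 + 3·4.1 = 63.1%

63.1%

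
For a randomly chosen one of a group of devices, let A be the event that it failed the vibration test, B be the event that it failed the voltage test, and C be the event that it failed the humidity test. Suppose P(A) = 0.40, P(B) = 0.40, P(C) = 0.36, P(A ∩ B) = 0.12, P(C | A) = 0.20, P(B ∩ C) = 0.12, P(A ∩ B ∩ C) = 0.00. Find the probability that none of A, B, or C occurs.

0.16

P(A ∩ C) = P(A)·P(C|A) = 0.40 × 0.20 = 0.08
P(A ∪ B ∪ C) = 0.40 + 0.40 + 0.36 − 0.12 − 0.08 − 0.12 + 0.00 = 0.84
P(none) = 1 − 0.84 = 0.16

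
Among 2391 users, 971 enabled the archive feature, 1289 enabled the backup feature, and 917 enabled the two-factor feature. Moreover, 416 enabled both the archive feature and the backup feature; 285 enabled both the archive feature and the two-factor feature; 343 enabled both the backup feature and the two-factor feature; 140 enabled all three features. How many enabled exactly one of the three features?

1509

N(exactly one) = 971 + 1289 + 917 − 2·416 − 2·285 − 2·343 + 3·140 = 1509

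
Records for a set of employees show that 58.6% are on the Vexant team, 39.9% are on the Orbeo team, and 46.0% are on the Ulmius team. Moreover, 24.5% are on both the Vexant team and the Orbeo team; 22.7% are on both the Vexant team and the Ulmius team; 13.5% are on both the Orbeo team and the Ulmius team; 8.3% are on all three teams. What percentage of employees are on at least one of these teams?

92.1%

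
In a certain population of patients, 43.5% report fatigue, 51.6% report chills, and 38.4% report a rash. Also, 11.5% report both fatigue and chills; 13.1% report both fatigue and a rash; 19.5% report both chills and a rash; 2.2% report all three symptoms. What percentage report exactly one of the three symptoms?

Using the inclusion–exclusion count for exactly one event:
P(exactly one) = 43.5 + 51.6 + 38.4 − 2·11.5 − 2·13.1 − 2·19.5 + 3·2.2 = 51.9%

51.9%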